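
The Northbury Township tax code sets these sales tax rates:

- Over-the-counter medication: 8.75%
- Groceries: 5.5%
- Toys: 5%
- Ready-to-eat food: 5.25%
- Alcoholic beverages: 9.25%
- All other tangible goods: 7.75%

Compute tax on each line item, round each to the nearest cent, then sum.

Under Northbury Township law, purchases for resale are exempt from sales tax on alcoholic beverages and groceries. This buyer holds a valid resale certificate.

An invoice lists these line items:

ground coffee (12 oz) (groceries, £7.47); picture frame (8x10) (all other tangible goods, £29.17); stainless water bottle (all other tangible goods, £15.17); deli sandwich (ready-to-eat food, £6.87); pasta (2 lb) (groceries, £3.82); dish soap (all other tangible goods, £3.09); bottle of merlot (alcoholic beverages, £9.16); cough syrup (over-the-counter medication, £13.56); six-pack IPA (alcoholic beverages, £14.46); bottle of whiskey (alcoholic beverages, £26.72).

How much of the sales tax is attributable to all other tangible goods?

Picture frame (8x10) £29.17: all other tangible goods → 7.75% → £2.26
Stainless water bottle £15.17: all other tangible goods → 7.75% → £1.18
Dish soap £3.09: all other tangible goods → 7.75% → £0.24
Tax on all other tangible goods = £2.26 + £1.18 + £0.24 = £3.68

£3.68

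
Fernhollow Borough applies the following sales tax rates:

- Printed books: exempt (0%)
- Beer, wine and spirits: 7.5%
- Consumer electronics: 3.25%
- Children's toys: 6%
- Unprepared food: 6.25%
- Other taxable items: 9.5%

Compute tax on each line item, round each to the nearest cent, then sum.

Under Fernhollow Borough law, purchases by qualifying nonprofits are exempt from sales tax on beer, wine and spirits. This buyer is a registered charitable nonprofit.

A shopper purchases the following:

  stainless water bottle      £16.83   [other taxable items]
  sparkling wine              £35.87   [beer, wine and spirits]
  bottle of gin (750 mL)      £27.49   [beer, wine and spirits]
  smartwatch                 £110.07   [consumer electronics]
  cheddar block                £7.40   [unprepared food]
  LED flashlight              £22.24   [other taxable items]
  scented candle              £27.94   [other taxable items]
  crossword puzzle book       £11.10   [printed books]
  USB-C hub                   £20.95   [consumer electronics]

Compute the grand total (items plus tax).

Stainless water bottle £16.83: other taxable items → 9.5% → £1.60
Sparkling wine £35.87: beer, wine and spirits, buyer-exempt → 0% → £0.00
Bottle of gin (750 mL) £27.49: beer, wine and spirits, buyer-exempt → 0% → £0.00
Smartwatch £110.07: consumer electronics → 3.25% → £3.58
Cheddar block £7.40: unprepared food → 6.25% → £0.46
LED flashlight £22.24: other taxable items → 9.5% → £2.11
Scented candle £27.94: other taxable items → 9.5% → £2.65
Crossword puzzle book £11.10: printed books → 0% → £0.00
USB-C hub £20.95: consumer electronics → 3.25% → £0.68
Subtotal = £279.89; tax = £11.08; total due = £290.97

£290.97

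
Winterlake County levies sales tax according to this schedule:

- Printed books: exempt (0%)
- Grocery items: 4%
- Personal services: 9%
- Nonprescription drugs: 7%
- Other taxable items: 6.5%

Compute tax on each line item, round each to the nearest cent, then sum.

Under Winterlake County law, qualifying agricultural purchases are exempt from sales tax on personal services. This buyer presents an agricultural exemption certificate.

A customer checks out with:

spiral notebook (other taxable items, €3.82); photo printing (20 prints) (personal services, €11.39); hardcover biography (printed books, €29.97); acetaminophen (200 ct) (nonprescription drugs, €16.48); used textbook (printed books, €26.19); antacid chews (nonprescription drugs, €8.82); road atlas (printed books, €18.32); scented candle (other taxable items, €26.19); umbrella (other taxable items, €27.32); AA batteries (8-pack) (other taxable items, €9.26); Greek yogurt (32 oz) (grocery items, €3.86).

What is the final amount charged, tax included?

€187.87

Spiral notebook €3.82: other taxable items → 6.5% → €0.25
Photo printing (20 prints) €11.39: personal services, buyer-exempt → 0% → €0.00
Hardcover biography €29.97: printed books → 0% → €0.00
Acetaminophen (200 ct) €16.48: nonprescription drugs → 7% → €1.15
Used textbook €26.19: printed books → 0% → €0.00
Antacid chews €8.82: nonprescription drugs → 7% → €0.62
Road atlas €18.32: printed books → 0% → €0.00
Scented candle €26.19: other taxable items → 6.5% → €1.70
Umbrella €27.32: other taxable items → 6.5% → €1.78
AA batteries (8-pack) €9.26: other taxable items → 6.5% → €0.60
Greek yogurt (32 oz) €3.86: grocery items → 4% → €0.15
Subtotal = €181.62; tax = €6.25; total due = €187.87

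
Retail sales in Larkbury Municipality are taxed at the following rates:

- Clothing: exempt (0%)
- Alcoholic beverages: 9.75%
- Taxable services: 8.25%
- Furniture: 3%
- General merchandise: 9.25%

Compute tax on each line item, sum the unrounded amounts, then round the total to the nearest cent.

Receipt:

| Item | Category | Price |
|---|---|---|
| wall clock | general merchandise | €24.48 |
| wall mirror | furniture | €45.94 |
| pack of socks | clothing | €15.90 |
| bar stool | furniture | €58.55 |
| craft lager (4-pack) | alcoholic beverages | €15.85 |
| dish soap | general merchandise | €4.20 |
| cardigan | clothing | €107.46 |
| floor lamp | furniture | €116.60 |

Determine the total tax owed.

€10.83

Wall clock €24.48: general merchandise → 9.25% → €2.2644
Wall mirror €45.94: furniture → 3% → €1.3782
Pack of socks €15.90: clothing → 0% → €0.00
Bar stool €58.55: furniture → 3% → €1.7565
Craft lager (4-pack) €15.85: alcoholic beverages → 9.75% → €1.545375
Dish soap €4.20: general merchandise → 9.25% → €0.3885
Cardigan €107.46: clothing → 0% → €0.00
Floor lamp €116.60: furniture → 3% → €3.498
Unrounded tax sum = €10.830975 → €10.83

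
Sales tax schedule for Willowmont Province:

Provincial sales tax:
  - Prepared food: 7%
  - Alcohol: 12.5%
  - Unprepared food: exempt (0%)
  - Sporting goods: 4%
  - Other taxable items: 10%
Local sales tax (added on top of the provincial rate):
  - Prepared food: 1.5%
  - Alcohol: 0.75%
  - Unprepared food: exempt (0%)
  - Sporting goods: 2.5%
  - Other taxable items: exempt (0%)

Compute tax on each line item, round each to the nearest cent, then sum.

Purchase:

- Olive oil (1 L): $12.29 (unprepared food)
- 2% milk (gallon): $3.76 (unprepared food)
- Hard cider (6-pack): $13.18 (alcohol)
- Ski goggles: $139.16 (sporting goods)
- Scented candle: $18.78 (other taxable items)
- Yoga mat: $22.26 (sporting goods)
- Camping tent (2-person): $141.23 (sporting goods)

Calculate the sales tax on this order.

$23.31

Olive oil (1 L) $12.29: unprepared food → 0% + 0% local = 0% → $0.00
2% milk (gallon) $3.76: unprepared food → 0% + 0% local = 0% → $0.00
Hard cider (6-pack) $13.18: alcohol → 12.5% + 0.75% local = 13.25% → $1.75
Ski goggles $139.16: sporting goods → 4% + 2.5% local = 6.5% → $9.05
Scented candle $18.78: other taxable items → 10% + 0% local = 10% → $1.88
Yoga mat $22.26: sporting goods → 4% + 2.5% local = 6.5% → $1.45
Camping tent (2-person) $141.23: sporting goods → 4% + 2.5% local = 6.5% → $9.18
Total tax = $1.75 + $9.05 + $1.88 + $1.45 + $9.18 = $23.31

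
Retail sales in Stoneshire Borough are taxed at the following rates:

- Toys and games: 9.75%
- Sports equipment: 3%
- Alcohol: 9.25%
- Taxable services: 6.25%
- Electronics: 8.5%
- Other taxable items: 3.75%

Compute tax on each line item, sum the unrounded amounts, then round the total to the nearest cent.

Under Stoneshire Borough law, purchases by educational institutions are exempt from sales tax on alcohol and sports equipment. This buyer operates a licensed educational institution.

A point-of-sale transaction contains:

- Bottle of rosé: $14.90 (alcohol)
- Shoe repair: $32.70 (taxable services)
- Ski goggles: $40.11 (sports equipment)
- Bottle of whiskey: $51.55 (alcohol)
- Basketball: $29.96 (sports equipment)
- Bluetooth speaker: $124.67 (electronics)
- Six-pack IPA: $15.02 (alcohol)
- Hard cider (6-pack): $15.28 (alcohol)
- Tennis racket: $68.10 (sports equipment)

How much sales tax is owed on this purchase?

$12.64

Bottle of rosé $14.90: alcohol, buyer-exempt → 0% → $0.00
Shoe repair $32.70: taxable services → 6.25% → $2.04375
Ski goggles $40.11: sports equipment, buyer-exempt → 0% → $0.00
Bottle of whiskey $51.55: alcohol, buyer-exempt → 0% → $0.00
Basketball $29.96: sports equipment, buyer-exempt → 0% → $0.00
Bluetooth speaker $124.67: electronics → 8.5% → $10.59695
Six-pack IPA $15.02: alcohol, buyer-exempt → 0% → $0.00
Hard cider (6-pack) $15.28: alcohol, buyer-exempt → 0% → $0.00
Tennis racket $68.10: sports equipment, buyer-exempt → 0% → $0.00
Unrounded tax sum = $12.6407 → $12.64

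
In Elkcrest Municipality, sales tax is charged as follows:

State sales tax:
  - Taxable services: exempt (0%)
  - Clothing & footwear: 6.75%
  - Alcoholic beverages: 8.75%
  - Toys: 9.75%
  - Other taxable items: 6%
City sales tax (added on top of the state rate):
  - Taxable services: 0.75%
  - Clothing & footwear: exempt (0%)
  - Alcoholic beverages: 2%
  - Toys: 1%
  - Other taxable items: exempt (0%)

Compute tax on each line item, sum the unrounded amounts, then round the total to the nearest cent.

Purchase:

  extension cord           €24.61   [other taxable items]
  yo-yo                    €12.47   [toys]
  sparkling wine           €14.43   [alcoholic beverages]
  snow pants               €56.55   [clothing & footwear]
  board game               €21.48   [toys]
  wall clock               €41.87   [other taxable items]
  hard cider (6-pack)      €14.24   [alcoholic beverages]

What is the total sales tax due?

Extension cord €24.61: other taxable items → 6% + 0% city = 6% → €1.4766
Yo-yo €12.47: toys → 9.75% + 1% city = 10.75% → €1.340525
Sparkling wine €14.43: alcoholic beverages → 8.75% + 2% city = 10.75% → €1.551225
Snow pants €56.55: clothing & footwear → 6.75% + 0% city = 6.75% → €3.817125
Board game €21.48: toys → 9.75% + 1% city = 10.75% → €2.3091
Wall clock €41.87: other taxable items → 6% + 0% city = 6% → €2.5122
Hard cider (6-pack) €14.24: alcoholic beverages → 8.75% + 2% city = 10.75% → €1.5308
Unrounded tax sum = €14.537575 → €14.54

€14.54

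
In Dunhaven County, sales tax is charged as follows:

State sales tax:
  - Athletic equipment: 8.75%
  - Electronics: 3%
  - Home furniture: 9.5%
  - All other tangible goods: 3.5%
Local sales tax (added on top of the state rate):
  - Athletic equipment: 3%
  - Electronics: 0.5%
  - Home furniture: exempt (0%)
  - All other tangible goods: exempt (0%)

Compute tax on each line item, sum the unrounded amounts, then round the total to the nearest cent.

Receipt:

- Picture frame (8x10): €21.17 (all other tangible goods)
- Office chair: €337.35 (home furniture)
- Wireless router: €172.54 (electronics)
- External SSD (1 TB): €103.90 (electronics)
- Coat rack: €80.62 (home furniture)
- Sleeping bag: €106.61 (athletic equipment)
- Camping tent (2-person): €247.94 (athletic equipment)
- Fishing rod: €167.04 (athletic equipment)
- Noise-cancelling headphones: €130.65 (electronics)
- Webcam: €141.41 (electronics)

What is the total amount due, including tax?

Picture frame (8x10) €21.17: all other tangible goods → 3.5% + 0% local = 3.5% → €0.74095
Office chair €337.35: home furniture → 9.5% + 0% local = 9.5% → €32.04825
Wireless router €172.54: electronics → 3% + 0.5% local = 3.5% → €6.0389
External SSD (1 TB) €103.90: electronics → 3% + 0.5% local = 3.5% → €3.6365
Coat rack €80.62: home furniture → 9.5% + 0% local = 9.5% → €7.6589
Sleeping bag €106.61: athletic equipment → 8.75% + 3% local = 11.75% → €12.526675
Camping tent (2-person) €247.94: athletic equipment → 8.75% + 3% local = 11.75% → €29.13295
Fishing rod €167.04: athletic equipment → 8.75% + 3% local = 11.75% → €19.6272
Noise-cancelling headphones €130.65: electronics → 3% + 0.5% local = 3.5% → €4.57275
Webcam €141.41: electronics → 3% + 0.5% local = 3.5% → €4.94935
Subtotal = €1509.23; unrounded tax = €120.932425 → €120.93; total due = €1630.16

€1630.16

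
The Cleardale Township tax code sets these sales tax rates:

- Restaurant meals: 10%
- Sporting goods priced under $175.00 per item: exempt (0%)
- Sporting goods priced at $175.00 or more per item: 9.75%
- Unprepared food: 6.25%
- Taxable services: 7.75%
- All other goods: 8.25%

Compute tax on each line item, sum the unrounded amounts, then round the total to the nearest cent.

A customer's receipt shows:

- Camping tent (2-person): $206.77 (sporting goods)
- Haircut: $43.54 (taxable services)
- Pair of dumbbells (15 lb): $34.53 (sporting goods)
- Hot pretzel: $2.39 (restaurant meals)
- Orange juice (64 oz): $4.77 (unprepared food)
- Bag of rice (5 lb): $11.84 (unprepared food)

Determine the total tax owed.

Camping tent (2-person) $206.77: sporting goods, $175.00 or more → 9.75% → $20.160075
Haircut $43.54: taxable services → 7.75% → $3.37435
Pair of dumbbells (15 lb) $34.53: sporting goods, under $175.00 → 0% → $0.00
Hot pretzel $2.39: restaurant meals → 10% → $0.239
Orange juice (64 oz) $4.77: unprepared food → 6.25% → $0.298125
Bag of rice (5 lb) $11.84: unprepared food → 6.25% → $0.74
Unrounded tax sum = $24.81155 → $24.81

$24.81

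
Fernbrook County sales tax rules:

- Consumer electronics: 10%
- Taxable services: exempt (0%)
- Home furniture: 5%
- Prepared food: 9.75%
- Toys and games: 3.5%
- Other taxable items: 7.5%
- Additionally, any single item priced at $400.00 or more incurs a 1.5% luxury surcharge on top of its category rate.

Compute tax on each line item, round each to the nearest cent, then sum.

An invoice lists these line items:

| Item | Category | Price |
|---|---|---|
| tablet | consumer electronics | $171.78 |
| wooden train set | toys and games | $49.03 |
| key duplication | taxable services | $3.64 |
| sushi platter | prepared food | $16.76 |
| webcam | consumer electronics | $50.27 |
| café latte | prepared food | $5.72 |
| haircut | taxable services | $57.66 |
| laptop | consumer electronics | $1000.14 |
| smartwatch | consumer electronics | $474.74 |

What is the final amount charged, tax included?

$2025.48

Tablet $171.78: consumer electronics → 10% → $17.18
Wooden train set $49.03: toys and games → 3.5% → $1.72
Key duplication $3.64: taxable services → 0% → $0.00
Sushi platter $16.76: prepared food → 9.75% → $1.63
Webcam $50.27: consumer electronics → 10% → $5.03
Café latte $5.72: prepared food → 9.75% → $0.56
Haircut $57.66: taxable services → 0% → $0.00
Laptop $1000.14: consumer electronics → 10% + 1.5% surcharge = 11.5% → $115.02
Smartwatch $474.74: consumer electronics → 10% + 1.5% surcharge = 11.5% → $54.60
Subtotal = $1829.74; tax = $195.74; total due = $2025.48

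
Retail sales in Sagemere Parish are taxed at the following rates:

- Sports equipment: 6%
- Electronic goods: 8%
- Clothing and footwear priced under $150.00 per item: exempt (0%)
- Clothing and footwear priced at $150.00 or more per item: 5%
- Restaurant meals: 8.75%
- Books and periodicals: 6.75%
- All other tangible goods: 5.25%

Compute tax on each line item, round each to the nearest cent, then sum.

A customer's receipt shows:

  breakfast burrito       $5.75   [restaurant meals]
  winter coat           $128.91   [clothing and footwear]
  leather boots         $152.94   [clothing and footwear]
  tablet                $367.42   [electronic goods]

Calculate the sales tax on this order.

Breakfast burrito $5.75: restaurant meals → 8.75% → $0.50
Winter coat $128.91: clothing and footwear, under $150.00 → 0% → $0.00
Leather boots $152.94: clothing and footwear, $150.00 or more → 5% → $7.65
Tablet $367.42: electronic goods → 8% → $29.39
Total tax = $0.50 + $7.65 + $29.39 = $37.54

$37.54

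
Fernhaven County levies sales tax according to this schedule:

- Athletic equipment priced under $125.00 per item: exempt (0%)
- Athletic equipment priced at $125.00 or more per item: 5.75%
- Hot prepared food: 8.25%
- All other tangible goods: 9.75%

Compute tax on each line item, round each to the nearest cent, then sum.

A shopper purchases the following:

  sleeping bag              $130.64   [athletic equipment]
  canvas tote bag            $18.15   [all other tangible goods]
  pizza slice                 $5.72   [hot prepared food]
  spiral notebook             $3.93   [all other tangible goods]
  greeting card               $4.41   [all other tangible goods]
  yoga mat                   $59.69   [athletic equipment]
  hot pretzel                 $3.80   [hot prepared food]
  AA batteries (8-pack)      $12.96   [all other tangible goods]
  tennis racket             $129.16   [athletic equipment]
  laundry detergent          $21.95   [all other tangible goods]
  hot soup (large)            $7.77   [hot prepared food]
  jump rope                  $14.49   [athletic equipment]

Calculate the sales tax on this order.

$22.34

Sleeping bag $130.64: athletic equipment, $125.00 or more → 5.75% → $7.51
Canvas tote bag $18.15: all other tangible goods → 9.75% → $1.77
Pizza slice $5.72: hot prepared food → 8.25% → $0.47
Spiral notebook $3.93: all other tangible goods → 9.75% → $0.38
Greeting card $4.41: all other tangible goods → 9.75% → $0.43
Yoga mat $59.69: athletic equipment, under $125.00 → 0% → $0.00
Hot pretzel $3.80: hot prepared food → 8.25% → $0.31
AA batteries (8-pack) $12.96: all other tangible goods → 9.75% → $1.26
Tennis racket $129.16: athletic equipment, $125.00 or more → 5.75% → $7.43
Laundry detergent $21.95: all other tangible goods → 9.75% → $2.14
Hot soup (large) $7.77: hot prepared food → 8.25% → $0.64
Jump rope $14.49: athletic equipment, under $125.00 → 0% → $0.00
Total tax = $7.51 + $1.77 + $0.47 + $0.38 + $0.43 + $0.31 + $1.26 + $7.43 + $2.14 + $0.64 = $22.34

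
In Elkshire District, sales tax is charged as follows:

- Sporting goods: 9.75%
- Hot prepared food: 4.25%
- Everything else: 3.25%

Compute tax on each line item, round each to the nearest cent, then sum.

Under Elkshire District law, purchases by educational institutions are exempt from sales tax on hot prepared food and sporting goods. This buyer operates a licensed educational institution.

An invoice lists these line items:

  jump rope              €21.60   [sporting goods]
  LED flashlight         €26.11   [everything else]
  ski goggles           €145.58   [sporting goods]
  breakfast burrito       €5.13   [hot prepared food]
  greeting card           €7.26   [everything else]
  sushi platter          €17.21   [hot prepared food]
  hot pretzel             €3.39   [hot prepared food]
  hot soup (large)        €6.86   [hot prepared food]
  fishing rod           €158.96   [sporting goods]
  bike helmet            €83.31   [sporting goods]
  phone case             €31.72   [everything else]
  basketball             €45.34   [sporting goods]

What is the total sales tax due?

Jump rope €21.60: sporting goods, buyer-exempt → 0% → €0.00
LED flashlight €26.11: everything else → 3.25% → €0.85
Ski goggles €145.58: sporting goods, buyer-exempt → 0% → €0.00
Breakfast burrito €5.13: hot prepared food, buyer-exempt → 0% → €0.00
Greeting card €7.26: everything else → 3.25% → €0.24
Sushi platter €17.21: hot prepared food, buyer-exempt → 0% → €0.00
Hot pretzel €3.39: hot prepared food, buyer-exempt → 0% → €0.00
Hot soup (large) €6.86: hot prepared food, buyer-exempt → 0% → €0.00
Fishing rod €158.96: sporting goods, buyer-exempt → 0% → €0.00
Bike helmet €83.31: sporting goods, buyer-exempt → 0% → €0.00
Phone case €31.72: everything else → 3.25% → €1.03
Basketball €45.34: sporting goods, buyer-exempt → 0% → €0.00
Total tax = €0.85 + €0.24 + €1.03 = €2.12

€2.12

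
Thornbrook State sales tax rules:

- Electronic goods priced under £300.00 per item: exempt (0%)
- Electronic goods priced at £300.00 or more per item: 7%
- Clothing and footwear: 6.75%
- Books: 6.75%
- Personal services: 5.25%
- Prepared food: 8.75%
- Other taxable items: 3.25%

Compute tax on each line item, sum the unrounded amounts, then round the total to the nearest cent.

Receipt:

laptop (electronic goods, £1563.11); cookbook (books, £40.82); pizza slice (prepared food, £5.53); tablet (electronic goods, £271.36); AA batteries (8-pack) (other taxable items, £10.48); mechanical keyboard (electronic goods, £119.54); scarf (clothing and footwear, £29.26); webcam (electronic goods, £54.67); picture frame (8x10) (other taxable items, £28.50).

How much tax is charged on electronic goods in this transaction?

Laptop £1563.11: electronic goods, £300.00 or more → 7% → £109.4177
Tablet £271.36: electronic goods, under £300.00 → 0% → £0.00
Mechanical keyboard £119.54: electronic goods, under £300.00 → 0% → £0.00
Webcam £54.67: electronic goods, under £300.00 → 0% → £0.00
Tax on electronic goods: unrounded sum = £109.4177 → £109.42

£109.42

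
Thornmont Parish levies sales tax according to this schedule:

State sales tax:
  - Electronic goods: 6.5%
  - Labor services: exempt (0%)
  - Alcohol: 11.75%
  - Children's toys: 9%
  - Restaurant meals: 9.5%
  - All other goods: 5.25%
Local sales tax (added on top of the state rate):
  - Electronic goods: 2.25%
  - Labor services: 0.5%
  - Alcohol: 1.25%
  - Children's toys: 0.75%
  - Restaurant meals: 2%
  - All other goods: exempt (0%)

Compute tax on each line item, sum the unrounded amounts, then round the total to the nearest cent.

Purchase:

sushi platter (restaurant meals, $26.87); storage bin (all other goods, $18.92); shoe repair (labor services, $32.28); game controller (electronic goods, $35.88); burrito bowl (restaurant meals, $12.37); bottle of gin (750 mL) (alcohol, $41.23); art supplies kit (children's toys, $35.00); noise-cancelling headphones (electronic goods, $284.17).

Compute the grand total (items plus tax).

Sushi platter $26.87: restaurant meals → 9.5% + 2% local = 11.5% → $3.09005
Storage bin $18.92: all other goods → 5.25% + 0% local = 5.25% → $0.9933
Shoe repair $32.28: labor services → 0% + 0.5% local = 0.5% → $0.1614
Game controller $35.88: electronic goods → 6.5% + 2.25% local = 8.75% → $3.1395
Burrito bowl $12.37: restaurant meals → 9.5% + 2% local = 11.5% → $1.42255
Bottle of gin (750 mL) $41.23: alcohol → 11.75% + 1.25% local = 13% → $5.3599
Art supplies kit $35.00: children's toys → 9% + 0.75% local = 9.75% → $3.4125
Noise-cancelling headphones $284.17: electronic goods → 6.5% + 2.25% local = 8.75% → $24.864875
Subtotal = $486.72; unrounded tax = $42.444075 → $42.44; total due = $529.16

$529.16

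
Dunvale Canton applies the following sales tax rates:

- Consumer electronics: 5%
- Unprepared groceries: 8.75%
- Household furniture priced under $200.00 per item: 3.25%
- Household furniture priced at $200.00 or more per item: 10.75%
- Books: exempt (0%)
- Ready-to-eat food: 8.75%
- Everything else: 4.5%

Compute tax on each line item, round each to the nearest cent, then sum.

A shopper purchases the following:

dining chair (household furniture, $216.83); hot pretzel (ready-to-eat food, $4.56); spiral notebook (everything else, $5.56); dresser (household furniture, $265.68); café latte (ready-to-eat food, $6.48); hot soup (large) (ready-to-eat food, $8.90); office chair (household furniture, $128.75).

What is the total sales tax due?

$58.05

Dining chair $216.83: household furniture, $200.00 or more → 10.75% → $23.31
Hot pretzel $4.56: ready-to-eat food → 8.75% → $0.40
Spiral notebook $5.56: everything else → 4.5% → $0.25
Dresser $265.68: household furniture, $200.00 or more → 10.75% → $28.56
Café latte $6.48: ready-to-eat food → 8.75% → $0.57
Hot soup (large) $8.90: ready-to-eat food → 8.75% → $0.78
Office chair $128.75: household furniture, under $200.00 → 3.25% → $4.18
Total tax = $23.31 + $0.40 + $0.25 + $28.56 + $0.57 + $0.78 + $4.18 = $58.05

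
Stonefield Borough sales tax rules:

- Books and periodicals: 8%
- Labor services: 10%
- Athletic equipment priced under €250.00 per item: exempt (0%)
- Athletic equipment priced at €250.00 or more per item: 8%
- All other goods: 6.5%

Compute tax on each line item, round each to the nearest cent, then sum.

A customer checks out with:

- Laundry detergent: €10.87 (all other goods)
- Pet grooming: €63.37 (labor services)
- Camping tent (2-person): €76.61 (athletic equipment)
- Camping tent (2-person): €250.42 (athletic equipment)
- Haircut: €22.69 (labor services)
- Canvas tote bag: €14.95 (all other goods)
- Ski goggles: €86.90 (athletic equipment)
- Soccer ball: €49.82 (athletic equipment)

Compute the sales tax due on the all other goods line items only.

€1.68

Laundry detergent €10.87: all other goods → 6.5% → €0.71
Canvas tote bag €14.95: all other goods → 6.5% → €0.97
Tax on all other goods = €0.71 + €0.97 = €1.68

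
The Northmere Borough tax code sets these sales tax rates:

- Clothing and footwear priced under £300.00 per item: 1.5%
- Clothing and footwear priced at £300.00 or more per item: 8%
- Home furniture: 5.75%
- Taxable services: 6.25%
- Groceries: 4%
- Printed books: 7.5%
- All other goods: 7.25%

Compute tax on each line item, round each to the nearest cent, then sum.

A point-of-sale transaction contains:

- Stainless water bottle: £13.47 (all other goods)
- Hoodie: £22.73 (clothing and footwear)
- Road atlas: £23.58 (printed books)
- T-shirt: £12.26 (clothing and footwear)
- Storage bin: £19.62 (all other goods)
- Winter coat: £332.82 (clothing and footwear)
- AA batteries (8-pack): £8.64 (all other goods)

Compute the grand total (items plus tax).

Stainless water bottle £13.47: all other goods → 7.25% → £0.98
Hoodie £22.73: clothing and footwear, under £300.00 → 1.5% → £0.34
Road atlas £23.58: printed books → 7.5% → £1.77
T-shirt £12.26: clothing and footwear, under £300.00 → 1.5% → £0.18
Storage bin £19.62: all other goods → 7.25% → £1.42
Winter coat £332.82: clothing and footwear, £300.00 or more → 8% → £26.63
AA batteries (8-pack) £8.64: all other goods → 7.25% → £0.63
Subtotal = £433.12; tax = £31.95; total due = £465.07

£465.07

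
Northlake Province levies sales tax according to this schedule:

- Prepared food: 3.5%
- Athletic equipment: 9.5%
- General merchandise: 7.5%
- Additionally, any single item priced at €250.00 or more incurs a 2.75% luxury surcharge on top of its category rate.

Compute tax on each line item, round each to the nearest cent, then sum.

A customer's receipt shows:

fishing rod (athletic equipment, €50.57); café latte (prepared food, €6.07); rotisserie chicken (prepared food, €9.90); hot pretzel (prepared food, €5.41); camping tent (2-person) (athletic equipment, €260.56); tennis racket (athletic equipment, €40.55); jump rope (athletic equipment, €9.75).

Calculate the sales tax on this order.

Fishing rod €50.57: athletic equipment → 9.5% → €4.80
Café latte €6.07: prepared food → 3.5% → €0.21
Rotisserie chicken €9.90: prepared food → 3.5% → €0.35
Hot pretzel €5.41: prepared food → 3.5% → €0.19
Camping tent (2-person) €260.56: athletic equipment → 9.5% + 2.75% surcharge = 12.25% → €31.92
Tennis racket €40.55: athletic equipment → 9.5% → €3.85
Jump rope €9.75: athletic equipment → 9.5% → €0.93
Total tax = €4.80 + €0.21 + €0.35 + €0.19 + €31.92 + €3.85 + €0.93 = €42.25

€42.25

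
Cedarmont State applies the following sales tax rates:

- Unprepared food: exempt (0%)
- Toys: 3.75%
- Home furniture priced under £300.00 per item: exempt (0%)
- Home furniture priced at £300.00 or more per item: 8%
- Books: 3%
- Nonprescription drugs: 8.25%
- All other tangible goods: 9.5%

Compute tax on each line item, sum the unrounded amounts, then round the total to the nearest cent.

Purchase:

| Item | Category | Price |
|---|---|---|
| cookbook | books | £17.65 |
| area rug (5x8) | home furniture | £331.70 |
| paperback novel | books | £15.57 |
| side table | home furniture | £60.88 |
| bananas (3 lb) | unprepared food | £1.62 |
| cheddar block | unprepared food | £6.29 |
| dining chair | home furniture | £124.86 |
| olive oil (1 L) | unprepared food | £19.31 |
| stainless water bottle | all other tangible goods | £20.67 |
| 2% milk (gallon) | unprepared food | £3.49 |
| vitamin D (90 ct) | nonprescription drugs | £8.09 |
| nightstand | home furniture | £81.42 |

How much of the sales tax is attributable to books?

£1.00

Cookbook £17.65: books → 3% → £0.5295
Paperback novel £15.57: books → 3% → £0.4671
Tax on books: unrounded sum = £0.9966 → £1.00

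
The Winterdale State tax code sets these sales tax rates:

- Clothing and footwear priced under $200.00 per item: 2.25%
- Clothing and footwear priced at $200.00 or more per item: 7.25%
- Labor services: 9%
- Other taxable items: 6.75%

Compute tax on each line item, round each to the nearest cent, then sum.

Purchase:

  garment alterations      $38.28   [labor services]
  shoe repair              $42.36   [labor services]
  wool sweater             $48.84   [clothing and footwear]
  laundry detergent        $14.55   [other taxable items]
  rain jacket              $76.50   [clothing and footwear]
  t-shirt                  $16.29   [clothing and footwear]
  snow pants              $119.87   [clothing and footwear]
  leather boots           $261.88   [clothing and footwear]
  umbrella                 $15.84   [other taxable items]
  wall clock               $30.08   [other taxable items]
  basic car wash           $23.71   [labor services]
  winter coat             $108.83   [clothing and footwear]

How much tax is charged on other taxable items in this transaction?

$4.08

Laundry detergent $14.55: other taxable items → 6.75% → $0.98
Umbrella $15.84: other taxable items → 6.75% → $1.07
Wall clock $30.08: other taxable items → 6.75% → $2.03
Tax on other taxable items = $0.98 + $1.07 + $2.03 = $4.08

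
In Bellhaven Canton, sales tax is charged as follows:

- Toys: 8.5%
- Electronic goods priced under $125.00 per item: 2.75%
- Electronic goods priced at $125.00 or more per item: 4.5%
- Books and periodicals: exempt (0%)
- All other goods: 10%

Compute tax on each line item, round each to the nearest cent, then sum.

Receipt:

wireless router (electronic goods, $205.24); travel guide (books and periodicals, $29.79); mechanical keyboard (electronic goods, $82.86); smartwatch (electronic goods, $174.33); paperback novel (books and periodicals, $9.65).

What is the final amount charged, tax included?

$521.23

Wireless router $205.24: electronic goods, $125.00 or more → 4.5% → $9.24
Travel guide $29.79: books and periodicals → 0% → $0.00
Mechanical keyboard $82.86: electronic goods, under $125.00 → 2.75% → $2.28
Smartwatch $174.33: electronic goods, $125.00 or more → 4.5% → $7.84
Paperback novel $9.65: books and periodicals → 0% → $0.00
Subtotal = $501.87; tax = $19.36; total due = $521.23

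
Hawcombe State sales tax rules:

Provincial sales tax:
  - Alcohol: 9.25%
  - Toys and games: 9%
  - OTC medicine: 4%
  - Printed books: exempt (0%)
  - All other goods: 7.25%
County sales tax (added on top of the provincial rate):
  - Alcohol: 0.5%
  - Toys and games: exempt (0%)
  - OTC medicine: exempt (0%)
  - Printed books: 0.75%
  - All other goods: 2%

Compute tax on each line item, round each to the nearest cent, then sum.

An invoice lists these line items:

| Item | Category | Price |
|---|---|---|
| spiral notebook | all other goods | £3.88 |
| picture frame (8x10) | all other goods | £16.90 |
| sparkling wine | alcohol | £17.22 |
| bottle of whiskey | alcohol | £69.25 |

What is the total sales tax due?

Spiral notebook £3.88: all other goods → 7.25% + 2% county = 9.25% → £0.36
Picture frame (8x10) £16.90: all other goods → 7.25% + 2% county = 9.25% → £1.56
Sparkling wine £17.22: alcohol → 9.25% + 0.5% county = 9.75% → £1.68
Bottle of whiskey £69.25: alcohol → 9.25% + 0.5% county = 9.75% → £6.75
Total tax = £0.36 + £1.56 + £1.68 + £6.75 = £10.35

£10.35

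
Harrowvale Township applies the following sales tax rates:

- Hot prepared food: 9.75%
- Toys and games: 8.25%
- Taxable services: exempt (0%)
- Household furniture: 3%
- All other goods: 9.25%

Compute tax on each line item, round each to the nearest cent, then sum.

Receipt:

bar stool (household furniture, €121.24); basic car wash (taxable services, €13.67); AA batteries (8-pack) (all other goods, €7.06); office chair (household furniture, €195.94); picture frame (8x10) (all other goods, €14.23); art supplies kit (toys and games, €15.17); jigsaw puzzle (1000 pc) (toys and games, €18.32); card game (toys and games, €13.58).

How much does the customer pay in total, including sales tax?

Bar stool €121.24: household furniture → 3% → €3.64
Basic car wash €13.67: taxable services → 0% → €0.00
AA batteries (8-pack) €7.06: all other goods → 9.25% → €0.65
Office chair €195.94: household furniture → 3% → €5.88
Picture frame (8x10) €14.23: all other goods → 9.25% → €1.32
Art supplies kit €15.17: toys and games → 8.25% → €1.25
Jigsaw puzzle (1000 pc) €18.32: toys and games → 8.25% → €1.51
Card game €13.58: toys and games → 8.25% → €1.12
Subtotal = €399.21; tax = €15.37; total due = €414.58

€414.58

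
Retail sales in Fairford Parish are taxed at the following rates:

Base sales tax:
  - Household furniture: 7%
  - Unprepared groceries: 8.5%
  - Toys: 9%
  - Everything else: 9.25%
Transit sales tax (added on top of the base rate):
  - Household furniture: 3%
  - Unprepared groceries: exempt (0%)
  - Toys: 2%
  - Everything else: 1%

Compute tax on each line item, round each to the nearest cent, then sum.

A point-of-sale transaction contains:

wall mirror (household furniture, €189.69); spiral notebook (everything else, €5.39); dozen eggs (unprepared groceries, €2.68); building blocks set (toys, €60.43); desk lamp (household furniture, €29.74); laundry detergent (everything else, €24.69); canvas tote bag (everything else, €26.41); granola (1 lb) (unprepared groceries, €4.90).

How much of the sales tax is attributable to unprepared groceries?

Dozen eggs €2.68: unprepared groceries → 8.5% + 0% transit = 8.5% → €0.23
Granola (1 lb) €4.90: unprepared groceries → 8.5% + 0% transit = 8.5% → €0.42
Tax on unprepared groceries = €0.23 + €0.42 = €0.65

€0.65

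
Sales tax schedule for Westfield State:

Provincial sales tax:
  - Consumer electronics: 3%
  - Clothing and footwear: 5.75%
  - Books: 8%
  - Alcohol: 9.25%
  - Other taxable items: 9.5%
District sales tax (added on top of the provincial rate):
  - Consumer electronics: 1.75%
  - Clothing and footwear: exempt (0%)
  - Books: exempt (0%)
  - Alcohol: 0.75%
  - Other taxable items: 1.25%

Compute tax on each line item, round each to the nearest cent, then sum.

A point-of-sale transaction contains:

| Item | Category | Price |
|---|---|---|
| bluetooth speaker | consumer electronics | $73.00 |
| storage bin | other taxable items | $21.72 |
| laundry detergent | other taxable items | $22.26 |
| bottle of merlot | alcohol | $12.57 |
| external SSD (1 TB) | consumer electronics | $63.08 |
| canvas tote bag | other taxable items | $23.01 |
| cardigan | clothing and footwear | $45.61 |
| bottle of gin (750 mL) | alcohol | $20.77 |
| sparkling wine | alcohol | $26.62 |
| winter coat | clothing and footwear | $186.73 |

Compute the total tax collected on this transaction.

Bluetooth speaker $73.00: consumer electronics → 3% + 1.75% district = 4.75% → $3.47
Storage bin $21.72: other taxable items → 9.5% + 1.25% district = 10.75% → $2.33
Laundry detergent $22.26: other taxable items → 9.5% + 1.25% district = 10.75% → $2.39
Bottle of merlot $12.57: alcohol → 9.25% + 0.75% district = 10% → $1.26
External SSD (1 TB) $63.08: consumer electronics → 3% + 1.75% district = 4.75% → $3.00
Canvas tote bag $23.01: other taxable items → 9.5% + 1.25% district = 10.75% → $2.47
Cardigan $45.61: clothing and footwear → 5.75% + 0% district = 5.75% → $2.62
Bottle of gin (750 mL) $20.77: alcohol → 9.25% + 0.75% district = 10% → $2.08
Sparkling wine $26.62: alcohol → 9.25% + 0.75% district = 10% → $2.66
Winter coat $186.73: clothing and footwear → 5.75% + 0% district = 5.75% → $10.74
Total tax = $3.47 + $2.33 + $2.39 + $1.26 + $3.00 + $2.47 + $2.62 + $2.08 + $2.66 + $10.74 = $33.02

$33.02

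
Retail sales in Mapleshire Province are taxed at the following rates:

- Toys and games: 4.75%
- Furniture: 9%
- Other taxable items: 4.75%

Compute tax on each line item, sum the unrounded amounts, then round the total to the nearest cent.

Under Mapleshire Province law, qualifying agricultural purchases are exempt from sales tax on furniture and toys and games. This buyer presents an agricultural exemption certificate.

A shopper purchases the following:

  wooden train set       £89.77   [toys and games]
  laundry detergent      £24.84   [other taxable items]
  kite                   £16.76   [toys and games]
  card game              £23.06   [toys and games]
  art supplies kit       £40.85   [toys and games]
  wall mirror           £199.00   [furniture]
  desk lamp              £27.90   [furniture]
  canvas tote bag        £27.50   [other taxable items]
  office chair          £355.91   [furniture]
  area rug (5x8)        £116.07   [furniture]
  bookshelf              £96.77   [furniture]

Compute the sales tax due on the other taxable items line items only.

£2.49

Laundry detergent £24.84: other taxable items → 4.75% → £1.1799
Canvas tote bag £27.50: other taxable items → 4.75% → £1.30625
Tax on other taxable items: unrounded sum = £2.48615 → £2.49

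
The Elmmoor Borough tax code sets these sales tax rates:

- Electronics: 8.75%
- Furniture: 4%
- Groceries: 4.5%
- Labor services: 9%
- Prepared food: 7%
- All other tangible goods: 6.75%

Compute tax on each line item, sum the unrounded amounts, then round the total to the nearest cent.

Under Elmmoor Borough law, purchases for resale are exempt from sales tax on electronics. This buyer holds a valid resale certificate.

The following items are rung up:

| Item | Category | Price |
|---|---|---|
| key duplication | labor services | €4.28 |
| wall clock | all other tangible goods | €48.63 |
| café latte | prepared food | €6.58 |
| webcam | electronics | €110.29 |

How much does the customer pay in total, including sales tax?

€173.91

Key duplication €4.28: labor services → 9% → €0.3852
Wall clock €48.63: all other tangible goods → 6.75% → €3.282525
Café latte €6.58: prepared food → 7% → €0.4606
Webcam €110.29: electronics, buyer-exempt → 0% → €0.00
Subtotal = €169.78; unrounded tax = €4.128325 → €4.13; total due = €173.91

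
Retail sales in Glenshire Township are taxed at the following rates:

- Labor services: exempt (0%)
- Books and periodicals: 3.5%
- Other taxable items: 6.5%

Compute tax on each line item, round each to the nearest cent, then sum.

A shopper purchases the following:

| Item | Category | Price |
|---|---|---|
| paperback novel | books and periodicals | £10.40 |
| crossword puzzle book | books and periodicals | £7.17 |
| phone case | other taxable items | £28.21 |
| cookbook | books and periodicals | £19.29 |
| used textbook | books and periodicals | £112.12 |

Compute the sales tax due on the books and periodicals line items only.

£5.21

Paperback novel £10.40: books and periodicals → 3.5% → £0.36
Crossword puzzle book £7.17: books and periodicals → 3.5% → £0.25
Cookbook £19.29: books and periodicals → 3.5% → £0.68
Used textbook £112.12: books and periodicals → 3.5% → £3.92
Tax on books and periodicals = £0.36 + £0.25 + £0.68 + £3.92 = £5.21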